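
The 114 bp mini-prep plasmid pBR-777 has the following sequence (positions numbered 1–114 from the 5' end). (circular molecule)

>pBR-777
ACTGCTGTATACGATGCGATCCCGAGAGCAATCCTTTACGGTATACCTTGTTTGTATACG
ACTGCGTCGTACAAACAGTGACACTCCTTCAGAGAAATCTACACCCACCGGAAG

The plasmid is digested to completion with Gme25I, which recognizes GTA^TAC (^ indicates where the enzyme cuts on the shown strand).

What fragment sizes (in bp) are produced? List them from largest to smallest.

Gme25I sites (GTATAC) start at positions 7, 41, 54.
Gme25I cuts after base 3 of each site, so after positions 9, 43, 56.
Circular molecule, 3 cuts → 3 fragments:
  10–43 → 34 bp
  44–56 → 13 bp
  57–114 then 1–9 → 58 + 9 = 67 bp
Sorted largest to smallest: 67, 34, 13 bp.

67, 34, 13 bp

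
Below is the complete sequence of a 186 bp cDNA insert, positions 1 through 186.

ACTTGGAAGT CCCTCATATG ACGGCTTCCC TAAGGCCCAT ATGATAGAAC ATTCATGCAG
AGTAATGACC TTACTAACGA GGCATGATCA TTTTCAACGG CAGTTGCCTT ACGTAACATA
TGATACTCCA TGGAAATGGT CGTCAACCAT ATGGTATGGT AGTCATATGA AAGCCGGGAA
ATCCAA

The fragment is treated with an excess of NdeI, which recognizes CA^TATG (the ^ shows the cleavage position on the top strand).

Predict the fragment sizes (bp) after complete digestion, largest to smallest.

79, 31, 23, 21, 16, 16 bp

NdeI sites (CATATG) start at positions 15, 38, 117, 148, 164.
NdeI cuts after base 2 of each site, so after positions 16, 39, 118, 149, 165.
Linear molecule, 5 cuts → 6 fragments:
  1–16 → 16 bp
  17–39 → 23 bp
  40–118 → 79 bp
  119–149 → 31 bp
  150–165 → 16 bp
  166–186 → 21 bp
Sorted largest to smallest: 79, 31, 23, 21, 16, 16 bp.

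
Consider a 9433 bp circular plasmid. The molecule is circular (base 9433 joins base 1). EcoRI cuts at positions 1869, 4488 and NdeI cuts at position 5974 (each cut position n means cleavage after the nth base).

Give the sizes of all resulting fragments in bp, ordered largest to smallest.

Combined cut positions (sorted): 1869, 4488, 5974.
Circular molecule, 3 cuts → 3 fragments:
  4488 − 1869 = 2619 bp
  5974 − 4488 = 1486 bp
  wrap: 9433 − 5974 + 1869 = 5328 bp
Sorted largest to smallest: 5328, 2619, 1486 bp.

5328, 2619, 1486 bp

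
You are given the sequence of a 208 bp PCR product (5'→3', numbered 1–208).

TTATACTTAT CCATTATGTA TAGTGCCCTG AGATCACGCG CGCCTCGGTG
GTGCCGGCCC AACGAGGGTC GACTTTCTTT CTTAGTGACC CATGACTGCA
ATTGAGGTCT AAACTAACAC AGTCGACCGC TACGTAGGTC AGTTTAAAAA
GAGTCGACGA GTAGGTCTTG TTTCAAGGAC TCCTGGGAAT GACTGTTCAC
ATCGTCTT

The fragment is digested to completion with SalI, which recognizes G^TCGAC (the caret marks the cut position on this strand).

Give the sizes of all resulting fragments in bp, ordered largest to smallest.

SalI sites (GTCGAC) start at positions 68, 122, 153.
SalI cuts after the first base of each site, so after positions 68, 122, 153.
Linear molecule, 3 cuts → 4 fragments:
  1–68 → 68 bp
  69–122 → 54 bp
  123–153 → 31 bp
  154–208 → 55 bp
Sorted largest to smallest: 68, 55, 54, 31 bp.

68, 55, 54, 31 bp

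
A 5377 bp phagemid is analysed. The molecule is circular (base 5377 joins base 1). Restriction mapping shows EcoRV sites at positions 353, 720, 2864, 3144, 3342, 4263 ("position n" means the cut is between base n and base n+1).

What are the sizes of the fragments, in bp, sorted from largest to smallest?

2144, 1467, 921, 367, 280, 198 bp

Circular molecule, 6 cuts → 6 fragments:
  720 − 353 = 367 bp
  2864 − 720 = 2144 bp
  3144 − 2864 = 280 bp
  3342 − 3144 = 198 bp
  4263 − 3342 = 921 bp
  wrap: 5377 − 4263 + 353 = 1467 bp
Sorted largest to smallest: 2144, 1467, 921, 367, 280, 198 bp.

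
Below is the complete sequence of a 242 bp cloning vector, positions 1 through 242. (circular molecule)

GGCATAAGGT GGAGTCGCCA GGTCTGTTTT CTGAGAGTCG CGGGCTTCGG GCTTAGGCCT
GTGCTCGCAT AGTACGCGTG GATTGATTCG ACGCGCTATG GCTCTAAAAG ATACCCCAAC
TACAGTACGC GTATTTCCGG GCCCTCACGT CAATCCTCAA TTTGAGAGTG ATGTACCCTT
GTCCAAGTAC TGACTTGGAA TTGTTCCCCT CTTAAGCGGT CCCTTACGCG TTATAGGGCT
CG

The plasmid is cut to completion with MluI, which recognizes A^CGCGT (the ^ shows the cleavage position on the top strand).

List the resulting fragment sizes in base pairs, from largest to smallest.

99, 90, 53 bp

MluI sites (ACGCGT) start at positions 74, 127, 226.
MluI cuts after the first base of each site, so after positions 74, 127, 226.
Circular molecule, 3 cuts → 3 fragments:
  75–127 → 53 bp
  128–226 → 99 bp
  227–242 then 1–74 → 16 + 74 = 90 bp
Sorted largest to smallest: 99, 90, 53 bp.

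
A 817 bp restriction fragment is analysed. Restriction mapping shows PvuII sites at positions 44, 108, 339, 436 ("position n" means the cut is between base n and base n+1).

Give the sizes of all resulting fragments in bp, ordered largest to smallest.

Linear molecule, 4 cuts → 5 fragments:
  44 − 0 = 44 bp
  108 − 44 = 64 bp
  339 − 108 = 231 bp
  436 − 339 = 97 bp
  817 − 436 = 381 bp
Sorted largest to smallest: 381, 231, 97, 64, 44 bp.

381, 231, 97, 64, 44 bp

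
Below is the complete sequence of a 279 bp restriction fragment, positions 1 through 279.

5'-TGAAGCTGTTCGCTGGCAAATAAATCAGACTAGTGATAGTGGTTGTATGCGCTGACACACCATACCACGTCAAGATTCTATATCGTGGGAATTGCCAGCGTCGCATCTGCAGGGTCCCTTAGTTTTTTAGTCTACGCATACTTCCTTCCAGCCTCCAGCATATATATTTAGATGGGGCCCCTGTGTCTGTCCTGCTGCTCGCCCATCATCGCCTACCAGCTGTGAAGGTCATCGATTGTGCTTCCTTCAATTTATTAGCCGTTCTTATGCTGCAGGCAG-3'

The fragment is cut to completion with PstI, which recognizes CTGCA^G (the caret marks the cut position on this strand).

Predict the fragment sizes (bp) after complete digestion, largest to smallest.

PstI sites (CTGCAG) start at positions 107, 270.
PstI cuts after base 5 of each site (before the last base), so after positions 111, 274.
Linear molecule, 2 cuts → 3 fragments:
  1–111 → 111 bp
  112–274 → 163 bp
  275–279 → 5 bp
Sorted largest to smallest: 163, 111, 5 bp.

163, 111, 5 bp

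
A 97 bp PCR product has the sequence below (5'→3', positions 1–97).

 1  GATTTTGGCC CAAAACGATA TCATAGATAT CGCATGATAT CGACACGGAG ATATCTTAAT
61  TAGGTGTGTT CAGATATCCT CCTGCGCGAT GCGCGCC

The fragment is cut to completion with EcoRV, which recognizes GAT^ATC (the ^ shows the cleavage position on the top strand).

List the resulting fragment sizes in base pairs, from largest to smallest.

EcoRV sites (GATATC) start at positions 17, 26, 36, 50, 73.
EcoRV cuts after base 3 of each site, so after positions 19, 28, 38, 52, 75.
Linear molecule, 5 cuts → 6 fragments:
  1–19 → 19 bp
  20–28 → 9 bp
  29–38 → 10 bp
  39–52 → 14 bp
  53–75 → 23 bp
  76–97 → 22 bp
Sorted largest to smallest: 23, 22, 19, 14, 10, 9 bp.

23, 22, 19, 14, 10, 9 bp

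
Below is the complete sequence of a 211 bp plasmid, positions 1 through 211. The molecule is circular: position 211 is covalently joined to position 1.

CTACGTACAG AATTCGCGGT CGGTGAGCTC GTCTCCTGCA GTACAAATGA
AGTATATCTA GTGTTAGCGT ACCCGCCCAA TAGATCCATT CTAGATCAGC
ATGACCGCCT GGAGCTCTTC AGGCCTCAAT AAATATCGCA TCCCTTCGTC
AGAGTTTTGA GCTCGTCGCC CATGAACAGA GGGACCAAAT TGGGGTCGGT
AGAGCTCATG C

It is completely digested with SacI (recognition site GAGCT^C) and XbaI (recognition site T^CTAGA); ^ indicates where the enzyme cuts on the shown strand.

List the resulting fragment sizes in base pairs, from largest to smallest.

61, 47, 43, 34, 26 bp

SacI sites (GAGCTC) start at positions 25, 112, 159, 202.
SacI cuts after base 5 of each site (before the last base), so after positions 29, 116, 163, 206.
The XbaI site (TCTAGA) starts at position 90.
XbaI cuts after the first base of each site, so after position 90.
Combined cut positions: 29, 90, 116, 163, 206.
Circular molecule, 5 cuts → 5 fragments:
  30–90 → 61 bp
  91–116 → 26 bp
  117–163 → 47 bp
  164–206 → 43 bp
  207–211 then 1–29 → 5 + 29 = 34 bp
Sorted largest to smallest: 61, 47, 43, 34, 26 bp.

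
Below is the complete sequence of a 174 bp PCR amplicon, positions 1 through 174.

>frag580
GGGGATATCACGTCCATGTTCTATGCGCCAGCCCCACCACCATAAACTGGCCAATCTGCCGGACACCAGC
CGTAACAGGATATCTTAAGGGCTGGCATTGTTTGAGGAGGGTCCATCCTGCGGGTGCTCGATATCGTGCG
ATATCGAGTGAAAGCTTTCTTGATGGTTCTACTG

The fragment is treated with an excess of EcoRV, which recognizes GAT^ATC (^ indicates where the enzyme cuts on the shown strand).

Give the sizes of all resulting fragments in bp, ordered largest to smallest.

75, 51, 32, 10, 6 bp

EcoRV sites (GATATC) start at positions 4, 79, 130, 140.
EcoRV cuts after base 3 of each site, so after positions 6, 81, 132, 142.
Linear molecule, 4 cuts → 5 fragments:
  1–6 → 6 bp
  7–81 → 75 bp
  82–132 → 51 bp
  133–142 → 10 bp
  143–174 → 32 bp
Sorted largest to smallest: 75, 51, 32, 10, 6 bp.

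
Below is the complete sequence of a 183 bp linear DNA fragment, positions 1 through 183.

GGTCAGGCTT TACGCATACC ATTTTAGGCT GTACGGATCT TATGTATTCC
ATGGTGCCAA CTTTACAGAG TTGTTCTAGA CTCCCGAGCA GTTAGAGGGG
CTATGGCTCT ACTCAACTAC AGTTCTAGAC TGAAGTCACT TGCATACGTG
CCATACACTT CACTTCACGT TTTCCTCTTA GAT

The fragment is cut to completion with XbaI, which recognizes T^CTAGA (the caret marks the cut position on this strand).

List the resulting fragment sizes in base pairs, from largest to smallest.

75, 59, 49 bp

XbaI sites (TCTAGA) start at positions 75, 124.
XbaI cuts after the first base of each site, so after positions 75, 124.
Linear molecule, 2 cuts → 3 fragments:
  1–75 → 75 bp
  76–124 → 49 bp
  125–183 → 59 bp
Sorted largest to smallest: 75, 59, 49 bp.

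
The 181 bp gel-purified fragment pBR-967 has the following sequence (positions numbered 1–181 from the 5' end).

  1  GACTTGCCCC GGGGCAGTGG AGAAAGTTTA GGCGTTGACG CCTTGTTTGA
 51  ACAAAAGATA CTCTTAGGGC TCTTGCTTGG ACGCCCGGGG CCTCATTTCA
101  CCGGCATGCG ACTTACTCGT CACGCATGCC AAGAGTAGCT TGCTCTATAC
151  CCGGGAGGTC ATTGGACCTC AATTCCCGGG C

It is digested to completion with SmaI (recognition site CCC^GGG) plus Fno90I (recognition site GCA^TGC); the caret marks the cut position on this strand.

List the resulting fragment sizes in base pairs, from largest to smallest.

76, 26, 25, 20, 20, 10, 4 bp

SmaI sites (CCCGGG) start at positions 8, 84, 150, 175.
SmaI cuts after base 3 of each site, so after positions 10, 86, 152, 177.
Fno90I sites (GCATGC) start at positions 104, 124.
Fno90I cuts after base 3 of each site, so after positions 106, 126.
Combined cut positions: 10, 86, 106, 126, 152, 177.
Linear molecule, 6 cuts → 7 fragments:
  1–10 → 10 bp
  11–86 → 76 bp
  87–106 → 20 bp
  107–126 → 20 bp
  127–152 → 26 bp
  153–177 → 25 bp
  178–181 → 4 bp
Sorted largest to smallest: 76, 26, 25, 20, 20, 10, 4 bp.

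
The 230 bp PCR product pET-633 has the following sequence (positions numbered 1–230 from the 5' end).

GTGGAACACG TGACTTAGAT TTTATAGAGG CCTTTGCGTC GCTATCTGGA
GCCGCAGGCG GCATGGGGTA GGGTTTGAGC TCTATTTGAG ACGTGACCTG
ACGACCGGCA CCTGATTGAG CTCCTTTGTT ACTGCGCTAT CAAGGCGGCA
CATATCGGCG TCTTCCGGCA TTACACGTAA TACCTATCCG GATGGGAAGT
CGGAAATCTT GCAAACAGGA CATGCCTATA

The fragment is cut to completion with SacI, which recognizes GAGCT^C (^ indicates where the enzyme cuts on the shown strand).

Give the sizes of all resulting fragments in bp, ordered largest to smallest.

SacI sites (GAGCTC) start at positions 77, 118.
SacI cuts after base 5 of each site (before the last base), so after positions 81, 122.
Linear molecule, 2 cuts → 3 fragments:
  1–81 → 81 bp
  82–122 → 41 bp
  123–230 → 108 bp
Sorted largest to smallest: 108, 81, 41 bp.

108, 81, 41 bp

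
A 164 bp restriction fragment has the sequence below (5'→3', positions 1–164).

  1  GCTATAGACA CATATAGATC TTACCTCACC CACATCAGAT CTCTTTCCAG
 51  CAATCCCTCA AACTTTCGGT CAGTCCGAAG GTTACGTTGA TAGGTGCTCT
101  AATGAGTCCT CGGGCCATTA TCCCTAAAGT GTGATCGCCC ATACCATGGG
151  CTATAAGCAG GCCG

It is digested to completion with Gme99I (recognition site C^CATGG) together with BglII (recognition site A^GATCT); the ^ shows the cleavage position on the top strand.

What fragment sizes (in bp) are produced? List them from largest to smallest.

107, 21, 20, 16 bp

The Gme99I site (CCATGG) starts at position 144.
Gme99I cuts after the first base of each site, so after position 144.
BglII sites (AGATCT) start at positions 16, 37.
BglII cuts after the first base of each site, so after positions 16, 37.
Combined cut positions: 16, 37, 144.
Linear molecule, 3 cuts → 4 fragments:
  1–16 → 16 bp
  17–37 → 21 bp
  38–144 → 107 bp
  145–164 → 20 bp
Sorted largest to smallest: 107, 21, 20, 16 bp.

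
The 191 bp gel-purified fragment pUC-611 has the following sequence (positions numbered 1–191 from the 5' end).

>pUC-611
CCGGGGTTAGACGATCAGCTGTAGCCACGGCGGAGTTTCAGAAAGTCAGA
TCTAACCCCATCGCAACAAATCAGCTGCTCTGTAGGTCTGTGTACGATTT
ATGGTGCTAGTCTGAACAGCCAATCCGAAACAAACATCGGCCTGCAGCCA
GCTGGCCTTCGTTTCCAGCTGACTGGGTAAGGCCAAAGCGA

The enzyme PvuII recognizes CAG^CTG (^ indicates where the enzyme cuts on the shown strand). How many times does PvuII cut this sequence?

CAGCTG occurs starting at positions 16, 72, 149, 166.
PvuII cuts at 4 sites.

4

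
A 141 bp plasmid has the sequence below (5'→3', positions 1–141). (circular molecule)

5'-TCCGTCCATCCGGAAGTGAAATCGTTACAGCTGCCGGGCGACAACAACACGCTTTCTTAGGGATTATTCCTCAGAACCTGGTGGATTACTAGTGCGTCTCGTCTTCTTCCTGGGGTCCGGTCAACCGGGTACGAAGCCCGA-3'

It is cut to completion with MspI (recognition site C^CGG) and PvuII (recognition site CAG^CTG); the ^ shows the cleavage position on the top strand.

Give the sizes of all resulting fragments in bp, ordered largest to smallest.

83, 26, 20, 8, 4 bp

MspI sites (CCGG) start at positions 10, 34, 117, 125.
MspI cuts after the first base of each site, so after positions 10, 34, 117, 125.
The PvuII site (CAGCTG) starts at position 28.
PvuII cuts after base 3 of each site, so after position 30.
Combined cut positions: 10, 30, 34, 117, 125.
Circular molecule, 5 cuts → 5 fragments:
  11–30 → 20 bp
  31–34 → 4 bp
  35–117 → 83 bp
  118–125 → 8 bp
  126–141 then 1–10 → 16 + 10 = 26 bp
Sorted largest to smallest: 83, 26, 20, 8, 4 bp.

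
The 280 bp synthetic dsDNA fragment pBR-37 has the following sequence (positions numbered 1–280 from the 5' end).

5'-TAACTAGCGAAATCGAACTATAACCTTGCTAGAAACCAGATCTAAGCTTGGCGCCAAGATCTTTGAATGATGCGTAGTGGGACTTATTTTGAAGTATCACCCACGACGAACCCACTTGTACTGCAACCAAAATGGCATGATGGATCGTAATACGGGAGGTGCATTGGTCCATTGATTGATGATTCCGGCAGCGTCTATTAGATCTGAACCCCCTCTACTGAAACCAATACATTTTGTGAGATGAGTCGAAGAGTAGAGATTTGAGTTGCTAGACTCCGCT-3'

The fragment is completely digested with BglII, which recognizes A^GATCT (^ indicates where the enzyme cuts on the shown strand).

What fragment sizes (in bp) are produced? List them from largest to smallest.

143, 80, 38, 19 bp

BglII sites (AGATCT) start at positions 38, 57, 200.
BglII cuts after the first base of each site, so after positions 38, 57, 200.
Linear molecule, 3 cuts → 4 fragments:
  1–38 → 38 bp
  39–57 → 19 bp
  58–200 → 143 bp
  201–280 → 80 bp
Sorted largest to smallest: 143, 80, 38, 19 bp.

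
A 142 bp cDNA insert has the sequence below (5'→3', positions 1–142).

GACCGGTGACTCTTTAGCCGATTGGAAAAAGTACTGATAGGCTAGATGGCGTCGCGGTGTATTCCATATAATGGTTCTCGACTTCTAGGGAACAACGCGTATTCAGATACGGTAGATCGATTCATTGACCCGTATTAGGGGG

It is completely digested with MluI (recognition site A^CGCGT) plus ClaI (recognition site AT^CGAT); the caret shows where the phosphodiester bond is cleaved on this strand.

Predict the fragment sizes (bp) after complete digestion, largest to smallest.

95, 25, 22 bp

The MluI site (ACGCGT) starts at position 95.
MluI cuts after the first base of each site, so after position 95.
The ClaI site (ATCGAT) starts at position 116.
ClaI cuts after base 2 of each site, so after position 117.
Combined cut positions: 95, 117.
Linear molecule, 2 cuts → 3 fragments:
  1–95 → 95 bp
  96–117 → 22 bp
  118–142 → 25 bp
Sorted largest to smallest: 95, 25, 22 bp.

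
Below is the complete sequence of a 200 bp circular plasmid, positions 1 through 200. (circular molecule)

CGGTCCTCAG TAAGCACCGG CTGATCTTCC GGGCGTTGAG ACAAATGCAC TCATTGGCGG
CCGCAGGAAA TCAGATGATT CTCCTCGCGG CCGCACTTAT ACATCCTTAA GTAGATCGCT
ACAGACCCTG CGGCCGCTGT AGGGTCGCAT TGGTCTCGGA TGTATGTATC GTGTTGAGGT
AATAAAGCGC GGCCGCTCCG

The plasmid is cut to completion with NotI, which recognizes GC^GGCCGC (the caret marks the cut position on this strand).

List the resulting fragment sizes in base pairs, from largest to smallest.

68, 59, 43, 30 bp

NotI sites (GCGGCCGC) start at positions 57, 87, 130, 189.
NotI cuts after base 2 of each site, so after positions 58, 88, 131, 190.
Circular molecule, 4 cuts → 4 fragments:
  59–88 → 30 bp
  89–131 → 43 bp
  132–190 → 59 bp
  191–200 then 1–58 → 10 + 58 = 68 bp
Sorted largest to smallest: 68, 59, 43, 30 bp.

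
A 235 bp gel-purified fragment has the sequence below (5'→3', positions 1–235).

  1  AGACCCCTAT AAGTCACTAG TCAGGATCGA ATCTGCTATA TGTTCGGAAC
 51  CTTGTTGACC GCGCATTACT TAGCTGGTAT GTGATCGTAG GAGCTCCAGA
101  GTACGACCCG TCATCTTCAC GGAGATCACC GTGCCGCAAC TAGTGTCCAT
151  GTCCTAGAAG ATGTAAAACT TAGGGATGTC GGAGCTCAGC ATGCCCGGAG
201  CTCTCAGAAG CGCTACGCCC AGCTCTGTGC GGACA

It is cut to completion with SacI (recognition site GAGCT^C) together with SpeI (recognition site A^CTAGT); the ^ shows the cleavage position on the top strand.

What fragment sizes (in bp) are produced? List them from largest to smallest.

SacI sites (GAGCTC) start at positions 91, 182, 198.
SacI cuts after base 5 of each site (before the last base), so after positions 95, 186, 202.
SpeI sites (ACTAGT) start at positions 16, 139.
SpeI cuts after the first base of each site, so after positions 16, 139.
Combined cut positions: 16, 95, 139, 186, 202.
Linear molecule, 5 cuts → 6 fragments:
  1–16 → 16 bp
  17–95 → 79 bp
  96–139 → 44 bp
  140–186 → 47 bp
  187–202 → 16 bp
  203–235 → 33 bp
Sorted largest to smallest: 79, 47, 44, 33, 16, 16 bp.

79, 47, 44, 33, 16, 16 bp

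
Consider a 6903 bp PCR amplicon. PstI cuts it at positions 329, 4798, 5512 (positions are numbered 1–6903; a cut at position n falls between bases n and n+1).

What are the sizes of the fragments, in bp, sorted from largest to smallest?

Linear molecule, 3 cuts → 4 fragments:
  329 − 0 = 329 bp
  4798 − 329 = 4469 bp
  5512 − 4798 = 714 bp
  6903 − 5512 = 1391 bp
Sorted largest to smallest: 4469, 1391, 714, 329 bp.

4469, 1391, 714, 329 bp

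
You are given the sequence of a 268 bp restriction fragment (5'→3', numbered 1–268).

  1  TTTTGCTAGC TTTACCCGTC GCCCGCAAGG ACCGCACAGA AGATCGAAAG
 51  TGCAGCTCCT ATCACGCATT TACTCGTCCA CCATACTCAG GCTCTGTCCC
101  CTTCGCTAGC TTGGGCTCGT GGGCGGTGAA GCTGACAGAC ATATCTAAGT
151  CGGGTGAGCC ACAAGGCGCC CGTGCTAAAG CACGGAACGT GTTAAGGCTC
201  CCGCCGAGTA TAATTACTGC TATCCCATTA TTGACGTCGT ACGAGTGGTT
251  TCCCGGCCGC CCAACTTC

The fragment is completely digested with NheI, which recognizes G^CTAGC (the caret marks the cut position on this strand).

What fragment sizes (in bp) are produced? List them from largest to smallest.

163, 100, 5 bp

NheI sites (GCTAGC) start at positions 5, 105.
NheI cuts after the first base of each site, so after positions 5, 105.
Linear molecule, 2 cuts → 3 fragments:
  1–5 → 5 bp
  6–105 → 100 bp
  106–268 → 163 bp
Sorted largest to smallest: 163, 100, 5 bp.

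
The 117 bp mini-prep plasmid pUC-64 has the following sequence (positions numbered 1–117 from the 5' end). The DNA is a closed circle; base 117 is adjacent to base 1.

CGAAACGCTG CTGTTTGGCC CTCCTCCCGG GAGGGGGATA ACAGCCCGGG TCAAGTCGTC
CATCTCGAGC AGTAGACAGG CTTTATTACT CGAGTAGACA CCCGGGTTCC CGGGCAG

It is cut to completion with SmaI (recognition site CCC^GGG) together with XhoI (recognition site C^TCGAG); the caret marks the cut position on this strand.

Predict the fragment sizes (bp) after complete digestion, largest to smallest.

34, 25, 19, 17, 14, 8 bp

SmaI sites (CCCGGG) start at positions 26, 45, 101, 109.
SmaI cuts after base 3 of each site, so after positions 28, 47, 103, 111.
XhoI sites (CTCGAG) start at positions 64, 89.
XhoI cuts after the first base of each site, so after positions 64, 89.
Combined cut positions: 28, 47, 64, 89, 103, 111.
Circular molecule, 6 cuts → 6 fragments:
  29–47 → 19 bp
  48–64 → 17 bp
  65–89 → 25 bp
  90–103 → 14 bp
  104–111 → 8 bp
  112–117 then 1–28 → 6 + 28 = 34 bp
Sorted largest to smallest: 34, 25, 19, 17, 14, 8 bp.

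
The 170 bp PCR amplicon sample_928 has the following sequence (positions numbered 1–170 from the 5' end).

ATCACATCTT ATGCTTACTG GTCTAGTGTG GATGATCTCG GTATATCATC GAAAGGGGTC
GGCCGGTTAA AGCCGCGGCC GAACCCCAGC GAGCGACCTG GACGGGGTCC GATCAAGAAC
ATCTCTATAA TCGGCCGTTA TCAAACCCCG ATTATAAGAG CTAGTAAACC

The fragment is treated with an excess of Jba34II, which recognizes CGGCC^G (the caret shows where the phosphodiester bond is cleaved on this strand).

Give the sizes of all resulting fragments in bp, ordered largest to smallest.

64, 56, 34, 16 bp

Jba34II sites (CGGCCG) start at positions 60, 76, 132.
Jba34II cuts after base 5 of each site (before the last base), so after positions 64, 80, 136.
Linear molecule, 3 cuts → 4 fragments:
  1–64 → 64 bp
  65–80 → 16 bp
  81–136 → 56 bp
  137–170 → 34 bp
Sorted largest to smallest: 64, 56, 34, 16 bp.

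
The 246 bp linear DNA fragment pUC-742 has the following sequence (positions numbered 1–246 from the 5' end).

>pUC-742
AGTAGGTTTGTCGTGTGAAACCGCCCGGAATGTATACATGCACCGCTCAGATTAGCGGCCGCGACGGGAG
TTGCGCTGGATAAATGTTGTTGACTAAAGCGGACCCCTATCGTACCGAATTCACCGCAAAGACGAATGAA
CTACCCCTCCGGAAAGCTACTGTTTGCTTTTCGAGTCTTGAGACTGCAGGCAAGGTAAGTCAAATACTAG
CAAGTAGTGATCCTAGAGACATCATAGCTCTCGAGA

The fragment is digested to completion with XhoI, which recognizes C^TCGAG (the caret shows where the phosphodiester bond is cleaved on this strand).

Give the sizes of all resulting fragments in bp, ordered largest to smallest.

The XhoI site (CTCGAG) starts at position 240.
XhoI cuts after the first base of each site, so after position 240.
Linear molecule, 1 cut → 2 fragments:
  1–240 → 240 bp
  241–246 → 6 bp
Sorted largest to smallest: 240, 6 bp.

240, 6 bp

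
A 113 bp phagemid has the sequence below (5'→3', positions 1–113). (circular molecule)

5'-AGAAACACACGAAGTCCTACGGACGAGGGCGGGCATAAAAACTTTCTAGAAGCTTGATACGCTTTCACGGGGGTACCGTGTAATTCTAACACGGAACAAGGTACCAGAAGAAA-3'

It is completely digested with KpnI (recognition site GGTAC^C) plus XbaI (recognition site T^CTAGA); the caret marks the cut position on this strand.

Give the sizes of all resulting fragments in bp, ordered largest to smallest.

54, 31, 28 bp

KpnI sites (GGTACC) start at positions 72, 100.
KpnI cuts after base 5 of each site (before the last base), so after positions 76, 104.
The XbaI site (TCTAGA) starts at position 45.
XbaI cuts after the first base of each site, so after position 45.
Combined cut positions: 45, 76, 104.
Circular molecule, 3 cuts → 3 fragments:
  46–76 → 31 bp
  77–104 → 28 bp
  105–113 then 1–45 → 9 + 45 = 54 bp
Sorted largest to smallest: 54, 31, 28 bp.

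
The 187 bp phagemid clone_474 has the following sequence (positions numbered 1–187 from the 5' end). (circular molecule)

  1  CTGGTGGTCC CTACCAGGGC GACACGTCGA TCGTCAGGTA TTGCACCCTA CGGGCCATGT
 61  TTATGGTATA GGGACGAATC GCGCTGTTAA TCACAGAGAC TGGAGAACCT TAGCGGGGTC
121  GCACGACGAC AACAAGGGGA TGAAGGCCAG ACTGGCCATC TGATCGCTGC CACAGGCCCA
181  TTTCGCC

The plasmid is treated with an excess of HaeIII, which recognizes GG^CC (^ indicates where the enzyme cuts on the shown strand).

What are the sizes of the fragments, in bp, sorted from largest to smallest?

92, 65, 21, 9 bp

HaeIII sites (GGCC) start at positions 53, 145, 154, 175.
HaeIII cuts after base 2 of each site, so after positions 54, 146, 155, 176.
Circular molecule, 4 cuts → 4 fragments:
  55–146 → 92 bp
  147–155 → 9 bp
  156–176 → 21 bp
  177–187 then 1–54 → 11 + 54 = 65 bp
Sorted largest to smallest: 92, 65, 21, 9 bp.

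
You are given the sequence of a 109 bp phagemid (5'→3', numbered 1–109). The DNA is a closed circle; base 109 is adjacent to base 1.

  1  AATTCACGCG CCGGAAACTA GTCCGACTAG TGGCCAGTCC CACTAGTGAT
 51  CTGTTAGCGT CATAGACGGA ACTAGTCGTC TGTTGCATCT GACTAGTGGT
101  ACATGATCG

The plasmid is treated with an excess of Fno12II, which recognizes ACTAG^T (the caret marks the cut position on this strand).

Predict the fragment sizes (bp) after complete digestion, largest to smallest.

34, 29, 21, 16, 9 bp

Fno12II sites (ACTAGT) start at positions 17, 26, 42, 71, 92.
Fno12II cuts after base 5 of each site (before the last base), so after positions 21, 30, 46, 75, 96.
Circular molecule, 5 cuts → 5 fragments:
  22–30 → 9 bp
  31–46 → 16 bp
  47–75 → 29 bp
  76–96 → 21 bp
  97–109 then 1–21 → 13 + 21 = 34 bp
Sorted largest to smallest: 34, 29, 21, 16, 9 bp.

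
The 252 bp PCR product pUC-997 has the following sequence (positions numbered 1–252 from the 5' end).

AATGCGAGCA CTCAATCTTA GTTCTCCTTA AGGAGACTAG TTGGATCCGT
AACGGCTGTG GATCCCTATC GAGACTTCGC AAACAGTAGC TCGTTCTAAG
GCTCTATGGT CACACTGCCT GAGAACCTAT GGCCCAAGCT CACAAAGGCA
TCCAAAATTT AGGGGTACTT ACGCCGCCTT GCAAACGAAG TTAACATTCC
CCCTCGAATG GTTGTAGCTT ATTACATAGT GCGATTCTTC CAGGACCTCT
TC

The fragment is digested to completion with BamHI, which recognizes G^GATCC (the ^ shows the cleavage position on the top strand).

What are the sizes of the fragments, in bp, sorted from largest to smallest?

192, 43, 17 bp

BamHI sites (GGATCC) start at positions 43, 60.
BamHI cuts after the first base of each site, so after positions 43, 60.
Linear molecule, 2 cuts → 3 fragments:
  1–43 → 43 bp
  44–60 → 17 bp
  61–252 → 192 bp
Sorted largest to smallest: 192, 43, 17 bp.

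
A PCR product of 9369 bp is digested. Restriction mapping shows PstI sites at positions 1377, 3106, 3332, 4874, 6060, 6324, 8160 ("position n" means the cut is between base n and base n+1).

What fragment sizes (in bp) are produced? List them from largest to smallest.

Linear molecule, 7 cuts → 8 fragments:
  1377 − 0 = 1377 bp
  3106 − 1377 = 1729 bp
  3332 − 3106 = 226 bp
  4874 − 3332 = 1542 bp
  6060 − 4874 = 1186 bp
  6324 − 6060 = 264 bp
  8160 − 6324 = 1836 bp
  9369 − 8160 = 1209 bp
Sorted largest to smallest: 1836, 1729, 1542, 1377, 1209, 1186, 264, 226 bp.

1836, 1729, 1542, 1377, 1209, 1186, 264, 226 bp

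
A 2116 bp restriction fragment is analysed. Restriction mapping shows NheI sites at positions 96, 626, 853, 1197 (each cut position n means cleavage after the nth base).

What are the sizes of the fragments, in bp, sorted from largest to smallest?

Linear molecule, 4 cuts → 5 fragments:
  96 − 0 = 96 bp
  626 − 96 = 530 bp
  853 − 626 = 227 bp
  1197 − 853 = 344 bp
  2116 − 1197 = 919 bp
Sorted largest to smallest: 919, 530, 344, 227, 96 bp.

919, 530, 344, 227, 96 bp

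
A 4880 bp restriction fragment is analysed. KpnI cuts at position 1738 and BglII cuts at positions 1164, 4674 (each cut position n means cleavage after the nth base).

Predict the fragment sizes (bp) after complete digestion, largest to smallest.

2936, 1164, 574, 206 bp

Combined cut positions (sorted): 1164, 1738, 4674.
Linear molecule, 3 cuts → 4 fragments:
  1164 − 0 = 1164 bp
  1738 − 1164 = 574 bp
  4674 − 1738 = 2936 bp
  4880 − 4674 = 206 bp
Sorted largest to smallest: 2936, 1164, 574, 206 bp.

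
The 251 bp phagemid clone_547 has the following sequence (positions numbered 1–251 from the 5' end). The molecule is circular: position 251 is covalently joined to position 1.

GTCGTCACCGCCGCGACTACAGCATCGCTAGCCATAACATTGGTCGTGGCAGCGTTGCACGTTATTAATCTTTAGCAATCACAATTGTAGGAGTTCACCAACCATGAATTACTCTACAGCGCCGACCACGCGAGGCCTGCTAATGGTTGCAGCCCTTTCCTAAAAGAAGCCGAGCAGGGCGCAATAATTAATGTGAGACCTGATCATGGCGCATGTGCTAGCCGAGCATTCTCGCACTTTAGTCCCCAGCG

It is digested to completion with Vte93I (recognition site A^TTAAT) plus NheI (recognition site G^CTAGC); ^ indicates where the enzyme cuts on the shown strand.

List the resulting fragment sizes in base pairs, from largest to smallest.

Vte93I sites (ATTAAT) start at positions 64, 187.
Vte93I cuts after the first base of each site, so after positions 64, 187.
NheI sites (GCTAGC) start at positions 27, 217.
NheI cuts after the first base of each site, so after positions 27, 217.
Combined cut positions: 27, 64, 187, 217.
Circular molecule, 4 cuts → 4 fragments:
  28–64 → 37 bp
  65–187 → 123 bp
  188–217 → 30 bp
  218–251 then 1–27 → 34 + 27 = 61 bp
Sorted largest to smallest: 123, 61, 37, 30 bp.

123, 61, 37, 30 bp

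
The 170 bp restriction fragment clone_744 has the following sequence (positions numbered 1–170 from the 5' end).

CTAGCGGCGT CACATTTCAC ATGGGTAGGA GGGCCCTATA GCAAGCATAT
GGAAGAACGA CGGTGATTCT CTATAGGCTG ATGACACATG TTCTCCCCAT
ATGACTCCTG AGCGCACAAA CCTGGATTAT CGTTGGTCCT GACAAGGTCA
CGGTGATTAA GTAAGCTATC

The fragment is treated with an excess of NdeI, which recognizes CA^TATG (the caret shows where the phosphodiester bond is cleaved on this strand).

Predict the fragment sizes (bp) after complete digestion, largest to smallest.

71, 52, 47 bp

NdeI sites (CATATG) start at positions 46, 98.
NdeI cuts after base 2 of each site, so after positions 47, 99.
Linear molecule, 2 cuts → 3 fragments:
  1–47 → 47 bp
  48–99 → 52 bp
  100–170 → 71 bp
Sorted largest to smallest: 71, 52, 47 bp.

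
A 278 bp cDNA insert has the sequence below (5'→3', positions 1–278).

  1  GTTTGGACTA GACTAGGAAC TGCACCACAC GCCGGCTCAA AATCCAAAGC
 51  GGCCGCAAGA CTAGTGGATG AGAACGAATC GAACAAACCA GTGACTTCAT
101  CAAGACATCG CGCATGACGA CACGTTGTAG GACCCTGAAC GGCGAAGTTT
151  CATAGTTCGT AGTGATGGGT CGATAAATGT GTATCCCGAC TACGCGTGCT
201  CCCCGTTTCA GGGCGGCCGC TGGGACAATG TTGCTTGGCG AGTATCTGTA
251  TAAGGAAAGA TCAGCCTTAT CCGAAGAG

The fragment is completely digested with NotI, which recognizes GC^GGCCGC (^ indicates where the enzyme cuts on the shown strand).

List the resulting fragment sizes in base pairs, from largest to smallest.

164, 64, 50 bp

NotI sites (GCGGCCGC) start at positions 49, 213.
NotI cuts after base 2 of each site, so after positions 50, 214.
Linear molecule, 2 cuts → 3 fragments:
  1–50 → 50 bp
  51–214 → 164 bp
  215–278 → 64 bp
Sorted largest to smallest: 164, 64, 50 bp.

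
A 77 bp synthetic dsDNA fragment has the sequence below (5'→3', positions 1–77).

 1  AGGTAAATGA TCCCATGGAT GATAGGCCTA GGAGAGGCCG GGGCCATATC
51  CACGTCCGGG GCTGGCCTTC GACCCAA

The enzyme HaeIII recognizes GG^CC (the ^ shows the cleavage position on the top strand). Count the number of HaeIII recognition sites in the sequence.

4

GGCC occurs starting at positions 25, 36, 42, 64.
HaeIII cuts at 4 sites.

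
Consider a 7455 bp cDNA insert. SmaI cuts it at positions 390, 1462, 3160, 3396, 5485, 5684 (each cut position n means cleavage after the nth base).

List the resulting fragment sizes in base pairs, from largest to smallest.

2089, 1771, 1698, 1072, 390, 236, 199 bp

Linear molecule, 6 cuts → 7 fragments:
  390 − 0 = 390 bp
  1462 − 390 = 1072 bp
  3160 − 1462 = 1698 bp
  3396 − 3160 = 236 bp
  5485 − 3396 = 2089 bp
  5684 − 5485 = 199 bp
  7455 − 5684 = 1771 bp
Sorted largest to smallest: 2089, 1771, 1698, 1072, 390, 236, 199 bp.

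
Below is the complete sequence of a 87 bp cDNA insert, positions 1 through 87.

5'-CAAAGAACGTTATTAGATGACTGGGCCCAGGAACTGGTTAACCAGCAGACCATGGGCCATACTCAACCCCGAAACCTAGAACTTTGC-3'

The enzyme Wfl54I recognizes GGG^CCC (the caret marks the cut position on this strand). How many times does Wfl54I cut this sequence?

GGGCCC occurs starting at position 23.
Wfl54I cuts at 1 site.

1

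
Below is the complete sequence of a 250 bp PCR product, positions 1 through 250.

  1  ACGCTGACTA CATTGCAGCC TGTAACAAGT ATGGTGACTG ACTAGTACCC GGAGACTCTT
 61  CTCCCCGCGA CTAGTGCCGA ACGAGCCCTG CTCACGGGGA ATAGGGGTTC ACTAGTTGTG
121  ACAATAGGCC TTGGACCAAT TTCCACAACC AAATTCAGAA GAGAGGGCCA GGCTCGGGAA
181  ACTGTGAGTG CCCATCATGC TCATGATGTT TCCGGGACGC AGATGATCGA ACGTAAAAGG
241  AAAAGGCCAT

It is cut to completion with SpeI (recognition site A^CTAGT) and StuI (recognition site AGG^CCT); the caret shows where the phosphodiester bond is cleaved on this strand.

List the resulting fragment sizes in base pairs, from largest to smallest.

SpeI sites (ACTAGT) start at positions 41, 70, 111.
SpeI cuts after the first base of each site, so after positions 41, 70, 111.
The StuI site (AGGCCT) starts at position 126.
StuI cuts after base 3 of each site, so after position 128.
Combined cut positions: 41, 70, 111, 128.
Linear molecule, 4 cuts → 5 fragments:
  1–41 → 41 bp
  42–70 → 29 bp
  71–111 → 41 bp
  112–128 → 17 bp
  129–250 → 122 bp
Sorted largest to smallest: 122, 41, 41, 29, 17 bp.

122, 41, 41, 29, 17 bp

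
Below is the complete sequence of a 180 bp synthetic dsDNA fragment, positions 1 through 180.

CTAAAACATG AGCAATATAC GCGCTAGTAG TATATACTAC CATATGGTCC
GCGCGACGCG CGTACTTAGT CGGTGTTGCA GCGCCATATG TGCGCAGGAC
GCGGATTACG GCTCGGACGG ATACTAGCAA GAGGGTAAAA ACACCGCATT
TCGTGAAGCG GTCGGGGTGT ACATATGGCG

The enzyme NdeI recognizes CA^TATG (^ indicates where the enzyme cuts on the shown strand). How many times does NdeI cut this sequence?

3

CATATG occurs starting at positions 41, 85, 172.
NdeI cuts at 3 sites.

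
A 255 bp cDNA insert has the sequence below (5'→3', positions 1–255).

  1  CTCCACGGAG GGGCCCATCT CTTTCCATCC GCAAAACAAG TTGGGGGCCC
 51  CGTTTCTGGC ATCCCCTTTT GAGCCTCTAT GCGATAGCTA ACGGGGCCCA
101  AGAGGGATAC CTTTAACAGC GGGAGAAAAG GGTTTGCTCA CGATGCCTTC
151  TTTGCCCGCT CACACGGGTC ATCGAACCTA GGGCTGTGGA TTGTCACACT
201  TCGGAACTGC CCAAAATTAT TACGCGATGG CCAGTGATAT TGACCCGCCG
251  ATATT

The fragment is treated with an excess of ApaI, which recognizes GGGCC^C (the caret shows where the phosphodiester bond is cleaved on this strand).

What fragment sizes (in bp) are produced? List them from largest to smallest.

ApaI sites (GGGCCC) start at positions 11, 45, 94.
ApaI cuts after base 5 of each site (before the last base), so after positions 15, 49, 98.
Linear molecule, 3 cuts → 4 fragments:
  1–15 → 15 bp
  16–49 → 34 bp
  50–98 → 49 bp
  99–255 → 157 bp
Sorted largest to smallest: 157, 49, 34, 15 bp.

157, 49, 34, 15 bp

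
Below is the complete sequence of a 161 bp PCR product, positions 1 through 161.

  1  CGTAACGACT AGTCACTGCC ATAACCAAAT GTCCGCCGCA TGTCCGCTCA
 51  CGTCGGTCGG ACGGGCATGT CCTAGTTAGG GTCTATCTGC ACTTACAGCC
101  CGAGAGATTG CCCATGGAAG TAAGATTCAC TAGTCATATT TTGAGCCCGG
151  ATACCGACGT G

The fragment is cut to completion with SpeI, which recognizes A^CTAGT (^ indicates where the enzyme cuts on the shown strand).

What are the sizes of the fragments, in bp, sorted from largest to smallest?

121, 32, 8 bp

SpeI sites (ACTAGT) start at positions 8, 129.
SpeI cuts after the first base of each site, so after positions 8, 129.
Linear molecule, 2 cuts → 3 fragments:
  1–8 → 8 bp
  9–129 → 121 bp
  130–161 → 32 bp
Sorted largest to smallest: 121, 32, 8 bp.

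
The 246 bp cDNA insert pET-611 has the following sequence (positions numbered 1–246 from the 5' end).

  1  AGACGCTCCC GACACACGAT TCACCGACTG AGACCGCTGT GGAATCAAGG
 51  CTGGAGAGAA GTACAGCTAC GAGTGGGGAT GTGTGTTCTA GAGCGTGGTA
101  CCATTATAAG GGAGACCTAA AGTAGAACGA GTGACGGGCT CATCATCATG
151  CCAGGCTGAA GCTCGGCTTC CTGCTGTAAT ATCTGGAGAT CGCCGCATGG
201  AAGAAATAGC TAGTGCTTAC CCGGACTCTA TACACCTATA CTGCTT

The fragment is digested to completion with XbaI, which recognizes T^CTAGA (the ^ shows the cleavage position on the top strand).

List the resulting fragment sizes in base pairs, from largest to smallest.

The XbaI site (TCTAGA) starts at position 87.
XbaI cuts after the first base of each site, so after position 87.
Linear molecule, 1 cut → 2 fragments:
  1–87 → 87 bp
  88–246 → 159 bp
Sorted largest to smallest: 159, 87 bp.

159, 87 bp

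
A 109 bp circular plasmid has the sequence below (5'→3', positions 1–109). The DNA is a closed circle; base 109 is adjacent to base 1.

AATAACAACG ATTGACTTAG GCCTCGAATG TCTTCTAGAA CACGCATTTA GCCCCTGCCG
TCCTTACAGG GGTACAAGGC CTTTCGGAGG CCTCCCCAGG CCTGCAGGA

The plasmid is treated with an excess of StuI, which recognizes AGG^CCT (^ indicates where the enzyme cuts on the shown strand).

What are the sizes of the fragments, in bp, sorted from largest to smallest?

StuI sites (AGGCCT) start at positions 19, 77, 88, 98.
StuI cuts after base 3 of each site, so after positions 21, 79, 90, 100.
Circular molecule, 4 cuts → 4 fragments:
  22–79 → 58 bp
  80–90 → 11 bp
  91–100 → 10 bp
  101–109 then 1–21 → 9 + 21 = 30 bp
Sorted largest to smallest: 58, 30, 11, 10 bp.

58, 30, 11, 10 bp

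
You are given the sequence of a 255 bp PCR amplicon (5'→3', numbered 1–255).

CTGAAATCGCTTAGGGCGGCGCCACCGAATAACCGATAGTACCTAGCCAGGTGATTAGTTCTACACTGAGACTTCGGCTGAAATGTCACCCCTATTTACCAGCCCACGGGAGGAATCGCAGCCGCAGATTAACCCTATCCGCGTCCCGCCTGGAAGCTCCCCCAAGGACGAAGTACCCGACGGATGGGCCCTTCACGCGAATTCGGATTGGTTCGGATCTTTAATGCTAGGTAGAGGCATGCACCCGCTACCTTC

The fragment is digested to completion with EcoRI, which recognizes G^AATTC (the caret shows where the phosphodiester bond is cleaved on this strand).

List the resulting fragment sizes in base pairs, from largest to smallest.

199, 56 bp

The EcoRI site (GAATTC) starts at position 199.
EcoRI cuts after the first base of each site, so after position 199.
Linear molecule, 1 cut → 2 fragments:
  1–199 → 199 bp
  200–255 → 56 bp
Sorted largest to smallest: 199, 56 bp.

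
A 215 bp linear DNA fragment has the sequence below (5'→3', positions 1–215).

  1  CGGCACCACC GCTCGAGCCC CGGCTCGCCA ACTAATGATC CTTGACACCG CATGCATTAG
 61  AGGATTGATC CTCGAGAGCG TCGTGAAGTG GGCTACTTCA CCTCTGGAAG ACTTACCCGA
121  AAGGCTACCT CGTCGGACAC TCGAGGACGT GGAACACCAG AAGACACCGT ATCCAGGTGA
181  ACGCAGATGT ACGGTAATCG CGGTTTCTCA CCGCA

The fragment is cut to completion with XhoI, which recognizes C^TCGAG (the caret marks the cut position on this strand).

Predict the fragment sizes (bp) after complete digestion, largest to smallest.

75, 69, 59, 12 bp

XhoI sites (CTCGAG) start at positions 12, 71, 140.
XhoI cuts after the first base of each site, so after positions 12, 71, 140.
Linear molecule, 3 cuts → 4 fragments:
  1–12 → 12 bp
  13–71 → 59 bp
  72–140 → 69 bp
  141–215 → 75 bp
Sorted largest to smallest: 75, 69, 59, 12 bp.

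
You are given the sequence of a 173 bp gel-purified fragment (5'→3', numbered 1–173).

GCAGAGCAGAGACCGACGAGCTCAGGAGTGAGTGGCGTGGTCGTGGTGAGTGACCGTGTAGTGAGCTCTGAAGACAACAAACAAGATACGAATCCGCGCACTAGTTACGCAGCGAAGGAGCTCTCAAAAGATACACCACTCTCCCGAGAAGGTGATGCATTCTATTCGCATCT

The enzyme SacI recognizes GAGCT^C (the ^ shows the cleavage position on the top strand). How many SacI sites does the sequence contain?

GAGCTC occurs starting at positions 18, 63, 118.
SacI cuts at 3 sites.

3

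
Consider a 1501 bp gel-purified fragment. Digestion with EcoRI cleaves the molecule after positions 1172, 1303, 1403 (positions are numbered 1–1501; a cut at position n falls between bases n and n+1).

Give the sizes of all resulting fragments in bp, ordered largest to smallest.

Linear molecule, 3 cuts → 4 fragments:
  1172 − 0 = 1172 bp
  1303 − 1172 = 131 bp
  1403 − 1303 = 100 bp
  1501 − 1403 = 98 bp
Sorted largest to smallest: 1172, 131, 100, 98 bp.

1172, 131, 100, 98 bp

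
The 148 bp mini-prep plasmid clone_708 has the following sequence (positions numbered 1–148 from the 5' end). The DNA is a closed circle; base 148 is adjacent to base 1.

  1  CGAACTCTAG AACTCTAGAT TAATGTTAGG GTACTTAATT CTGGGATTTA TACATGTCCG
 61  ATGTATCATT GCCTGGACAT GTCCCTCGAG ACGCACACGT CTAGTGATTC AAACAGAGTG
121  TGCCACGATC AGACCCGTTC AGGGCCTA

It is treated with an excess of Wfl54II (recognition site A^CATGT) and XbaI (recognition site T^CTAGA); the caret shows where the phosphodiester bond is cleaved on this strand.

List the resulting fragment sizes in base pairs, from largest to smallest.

77, 38, 25, 8 bp

Wfl54II sites (ACATGT) start at positions 52, 77.
Wfl54II cuts after the first base of each site, so after positions 52, 77.
XbaI sites (TCTAGA) start at positions 6, 14.
XbaI cuts after the first base of each site, so after positions 6, 14.
Combined cut positions: 6, 14, 52, 77.
Circular molecule, 4 cuts → 4 fragments:
  7–14 → 8 bp
  15–52 → 38 bp
  53–77 → 25 bp
  78–148 then 1–6 → 71 + 6 = 77 bp
Sorted largest to smallest: 77, 38, 25, 8 bp.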